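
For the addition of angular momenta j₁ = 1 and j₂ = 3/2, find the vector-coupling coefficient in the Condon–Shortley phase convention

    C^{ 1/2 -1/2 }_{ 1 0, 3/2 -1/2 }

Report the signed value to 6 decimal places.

−√(1/3) = -0.577350

j₁+j₂−J=2  J+j₁−j₂=0  J−j₁+j₂=1  j₁+j₂+J+1=4
(j₁±m₁, j₂±m₂, J±M) = (1,1,1,2,0,1)
P² = 1/3
sum k=1..1:
  [1] −1/1 = -1
S = -1
C² = P²·S² = 1/3 ; C = -0.577350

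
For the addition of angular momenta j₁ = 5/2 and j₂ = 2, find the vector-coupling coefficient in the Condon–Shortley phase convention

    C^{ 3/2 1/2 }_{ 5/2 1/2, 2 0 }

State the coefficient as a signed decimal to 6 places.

−√(2/35) ≈ -0.239046

triangle: 3!×2!×1!/7! = 12/5040
(j±m)!: 3!×2!×2!×2!×2!×1! = 96
prefactor² = (2J+1)×Δ×N² = 32/35
  k=1: −1/(1!×2!×1!×1!×1!×0!) = -1/2
  k=2: +1/(2!×1!×0!×0!×2!×1!) = 1/4
Σ = -1/4  ⇒  CG² = 32/35×(-1/4)² = 2/35
CG = −√(2/35) = -0.239046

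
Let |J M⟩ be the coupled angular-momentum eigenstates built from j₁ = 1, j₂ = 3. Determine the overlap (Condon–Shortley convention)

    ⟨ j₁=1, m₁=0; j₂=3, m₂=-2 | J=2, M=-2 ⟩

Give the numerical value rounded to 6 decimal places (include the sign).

triangle: 2!×0!×4!/7! = 48/5040
(j±m)!: 1!×1!×1!×5!×0!×4! = 2880
prefactor² = (2J+1)×Δ×N² = 960/7
  k=1: −1/(1!×1!×0!×0!×0!×4!) = -1/24
Σ = -1/24  ⇒  CG² = 960/7×(-1/24)² = 5/21
CG = −√(5/21) = -0.487950

−√(5/21) = -0.487950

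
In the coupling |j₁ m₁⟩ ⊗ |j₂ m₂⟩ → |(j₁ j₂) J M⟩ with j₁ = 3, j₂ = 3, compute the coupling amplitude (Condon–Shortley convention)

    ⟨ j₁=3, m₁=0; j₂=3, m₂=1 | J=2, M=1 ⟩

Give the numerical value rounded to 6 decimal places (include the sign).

+√(1/42) ≈ +0.154303

j₁+j₂−J=4  J+j₁−j₂=2  J−j₁+j₂=2  j₁+j₂+J+1=9
(j₁±m₁, j₂±m₂, J±M) = (3,3,4,2,3,1)
P² = 96/7
sum k=2..3:
  [2] +1/8 = 1/8
  [3] −1/12 = -1/12
S = 1/24
C² = P²·S² = 1/42 ; C = +0.154303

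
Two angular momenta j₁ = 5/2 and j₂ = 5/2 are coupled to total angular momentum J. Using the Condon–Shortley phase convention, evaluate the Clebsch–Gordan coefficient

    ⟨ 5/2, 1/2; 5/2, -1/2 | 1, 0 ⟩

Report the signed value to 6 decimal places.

+√(1/70) = +0.119523

√[3·4!1!1!/7! · 3!2!2!3!1!1!] = √(72/35)
  +(−1)^1/∏(1,3,1,1,0,0)! = -1/6  (running -1/6)
  +(−1)^2/∏(2,2,0,0,1,1)! = 1/4  (running 1/12)
⟨..|..⟩ = √(72/35)·(1/12) = +0.119523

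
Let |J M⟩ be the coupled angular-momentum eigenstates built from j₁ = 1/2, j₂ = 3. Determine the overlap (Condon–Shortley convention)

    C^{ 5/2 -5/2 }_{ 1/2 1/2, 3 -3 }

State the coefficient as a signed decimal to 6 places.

+√(6/7) ≈ +0.925820

√[6·1!0!5!/7! · 1!0!0!6!0!5!] = √(86400/7)
  +(−1)^0/∏(0,1,0,0,0,5)! = 1/120  (running 1/120)
⟨..|..⟩ = √(86400/7)·(1/120) = +0.925820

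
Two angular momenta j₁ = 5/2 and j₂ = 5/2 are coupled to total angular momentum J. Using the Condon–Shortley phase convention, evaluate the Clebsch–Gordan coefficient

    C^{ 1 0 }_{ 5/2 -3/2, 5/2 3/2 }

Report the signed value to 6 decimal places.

-0.358569  (= −√(9/70))

j₁+j₂−J=4  J+j₁−j₂=1  J−j₁+j₂=1  j₁+j₂+J+1=7
(j₁±m₁, j₂±m₂, J±M) = (1,4,4,1,1,1)
P² = 288/35
sum k=3..4:
  [3] −1/6 = -1/6
  [4] +1/24 = 1/24
S = -1/8
C² = P²·S² = 9/70 ; C = -0.358569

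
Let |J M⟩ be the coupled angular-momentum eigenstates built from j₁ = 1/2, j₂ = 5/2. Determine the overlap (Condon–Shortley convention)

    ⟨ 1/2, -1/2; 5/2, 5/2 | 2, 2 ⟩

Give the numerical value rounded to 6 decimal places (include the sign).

j₁+j₂−J=1  J+j₁−j₂=0  J−j₁+j₂=4  j₁+j₂+J+1=6
(j₁±m₁, j₂±m₂, J±M) = (0,1,5,0,4,0)
P² = 480
sum k=1..1:
  [1] −1/24 = -1/24
S = -1/24
C² = P²·S² = 5/6 ; C = -0.912871

-0.912871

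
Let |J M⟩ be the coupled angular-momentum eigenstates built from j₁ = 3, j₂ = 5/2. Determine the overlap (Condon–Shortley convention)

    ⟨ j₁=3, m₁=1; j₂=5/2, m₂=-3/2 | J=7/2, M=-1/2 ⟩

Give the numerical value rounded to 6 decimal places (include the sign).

+0.356348  (= +√(8/63))

triangle: 2!×4!×3!/10! = 288/3628800
(j±m)!: 4!×2!×1!×4!×3!×4! = 165888
prefactor² = (2J+1)×Δ×N² = 18432/175
  k=0: +1/(0!×2!×2!×1!×2!×2!) = 1/16
  k=1: −1/(1!×1!×1!×0!×3!×3!) = -1/36
Σ = 5/144  ⇒  CG² = 18432/175×5/144² = 8/63
CG = +√(8/63) = +0.356348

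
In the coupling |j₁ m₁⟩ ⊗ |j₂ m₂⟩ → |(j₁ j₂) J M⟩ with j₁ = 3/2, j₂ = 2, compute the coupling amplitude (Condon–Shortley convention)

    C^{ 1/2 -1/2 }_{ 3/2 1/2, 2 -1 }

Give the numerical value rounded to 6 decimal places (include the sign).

−√(3/10) = -0.547723

j₁+j₂−J=3  J+j₁−j₂=0  J−j₁+j₂=1  j₁+j₂+J+1=5
(j₁±m₁, j₂±m₂, J±M) = (2,1,1,3,0,1)
P² = 6/5
sum k=1..1:
  [1] −1/2 = -1/2
S = -1/2
C² = P²·S² = 3/10 ; C = -0.547723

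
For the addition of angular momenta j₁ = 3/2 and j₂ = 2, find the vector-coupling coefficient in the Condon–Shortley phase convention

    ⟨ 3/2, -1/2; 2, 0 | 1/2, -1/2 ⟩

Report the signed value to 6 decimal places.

triangle: 3!*0!*1!/5! = 6/120
(j±m)!: 1!*2!*2!*2!*0!*1! = 8
prefactor² = (2J+1)*Δ*N² = 4/5
  k=2: +1/(2!*1!*0!*0!*0!*1!) = 1/2
Σ = 1/2  ⇒  CG² = 4/5*1/2² = 1/5
CG = +√(1/5) = +0.447214

+√(1/5) = +0.447214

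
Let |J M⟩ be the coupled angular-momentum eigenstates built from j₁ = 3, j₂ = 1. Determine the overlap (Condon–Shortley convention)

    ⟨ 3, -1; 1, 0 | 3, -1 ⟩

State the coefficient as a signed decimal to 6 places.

−√(1/12) ≈ -0.288675

√[7·1!5!1!/8! · 2!4!1!1!2!4!] = √(48)
  +(−1)^0/∏(0,1,4,1,1,0)! = 1/24  (running 1/24)
  +(−1)^1/∏(1,0,3,0,2,1)! = -1/12  (running -1/24)
⟨..|..⟩ = √(48)·(-1/24) = -0.288675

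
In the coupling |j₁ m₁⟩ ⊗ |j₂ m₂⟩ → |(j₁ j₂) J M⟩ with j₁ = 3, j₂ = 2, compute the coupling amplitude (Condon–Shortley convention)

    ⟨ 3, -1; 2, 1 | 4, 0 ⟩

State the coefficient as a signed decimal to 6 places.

triangle: 1!×5!×3!/10! = 720/3628800
(j±m)!: 2!×4!×3!×1!×4!×4! = 165888
prefactor² = (2J+1)×Δ×N² = 10368/35
  k=0: +1/(0!×1!×4!×3!×1!×0!) = 1/144
  k=1: −1/(1!×0!×3!×2!×2!×1!) = -1/24
Σ = -5/144  ⇒  CG² = 10368/35×(-5/144)² = 5/14
CG = −√(5/14) = -0.597614

−√(5/14) ≈ -0.597614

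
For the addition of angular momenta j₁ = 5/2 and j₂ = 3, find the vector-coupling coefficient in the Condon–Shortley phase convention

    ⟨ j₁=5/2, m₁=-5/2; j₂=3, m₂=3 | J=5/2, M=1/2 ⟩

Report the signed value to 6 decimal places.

-0.487950

√[6·3!2!3!/9! · 0!5!6!0!3!2!] = √(8640/7)
  +(−1)^3/∏(3,0,2,3,0,0)! = -1/72  (running -1/72)
⟨..|..⟩ = √(8640/7)·(-1/72) = -0.487950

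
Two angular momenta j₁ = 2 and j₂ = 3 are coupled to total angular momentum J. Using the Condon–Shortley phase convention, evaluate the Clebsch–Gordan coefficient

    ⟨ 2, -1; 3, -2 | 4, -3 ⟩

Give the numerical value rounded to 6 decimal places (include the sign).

+0.223607  (= +√(1/20))

√[9·1!3!5!/10! · 1!3!1!5!1!7!] = √(6480)
  +(−1)^0/∏(0,1,3,1,0,4)! = 1/144  (running 1/144)
  +(−1)^1/∏(1,0,2,0,1,5)! = -1/240  (running 1/360)
⟨..|..⟩ = √(6480)·(1/360) = +0.223607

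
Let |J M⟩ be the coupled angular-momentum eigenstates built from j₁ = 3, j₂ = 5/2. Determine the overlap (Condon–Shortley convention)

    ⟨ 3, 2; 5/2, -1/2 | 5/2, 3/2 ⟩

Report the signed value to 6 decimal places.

-0.267261

√[6·3!3!2!/9! · 5!1!2!3!4!1!] = √(288/7)
  +(−1)^0/∏(0,3,1,2,2,0)! = 1/24  (running 1/24)
  +(−1)^1/∏(1,2,0,1,3,1)! = -1/12  (running -1/24)
⟨..|..⟩ = √(288/7)·(-1/24) = -0.267261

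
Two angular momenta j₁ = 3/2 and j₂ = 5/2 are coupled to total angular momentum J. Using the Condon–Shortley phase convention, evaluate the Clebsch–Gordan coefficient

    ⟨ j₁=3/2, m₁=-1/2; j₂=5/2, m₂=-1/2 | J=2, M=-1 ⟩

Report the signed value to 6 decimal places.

j₁+j₂−J=2  J+j₁−j₂=1  J−j₁+j₂=3  j₁+j₂+J+1=7
(j₁±m₁, j₂±m₂, J±M) = (1,2,2,3,1,3)
P² = 12/7
sum k=1..2:
  [1] −1/2 = -1/2
  [2] +1/12 = 1/12
S = -5/12
C² = P²·S² = 25/84 ; C = -0.545545

−√(25/84) = -0.545545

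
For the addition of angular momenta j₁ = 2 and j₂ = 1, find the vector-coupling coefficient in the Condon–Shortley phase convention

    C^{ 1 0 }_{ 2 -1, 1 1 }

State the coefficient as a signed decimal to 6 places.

+√(3/10) = +0.547723

j₁+j₂−J=2  J+j₁−j₂=2  J−j₁+j₂=0  j₁+j₂+J+1=5
(j₁±m₁, j₂±m₂, J±M) = (1,3,2,0,1,1)
P² = 6/5
sum k=2..2:
  [2] +1/2 = 1/2
S = 1/2
C² = P²·S² = 3/10 ; C = +0.547723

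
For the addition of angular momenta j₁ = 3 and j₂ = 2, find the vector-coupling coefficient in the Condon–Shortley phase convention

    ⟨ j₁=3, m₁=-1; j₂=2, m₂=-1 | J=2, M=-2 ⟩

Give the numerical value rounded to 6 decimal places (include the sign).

−√(3/14) = -0.462910

triangle: 3!·3!·1!/8! = 36/40320
(j±m)!: 2!·4!·1!·3!·0!·4! = 6912
prefactor² = (2J+1)·Δ·N² = 216/7
  k=1: −1/(1!·2!·3!·0!·0!·1!) = -1/12
Σ = -1/12  ⇒  CG² = 216/7·(-1/12)² = 3/14
CG = −√(3/14) = -0.462910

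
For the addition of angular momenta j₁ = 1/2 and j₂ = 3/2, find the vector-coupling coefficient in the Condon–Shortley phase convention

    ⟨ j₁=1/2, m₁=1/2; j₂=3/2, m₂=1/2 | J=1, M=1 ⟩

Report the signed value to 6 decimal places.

+0.500000

triangle: 1!·0!·2!/4! = 2/24
(j±m)!: 1!·0!·2!·1!·2!·0! = 4
prefactor² = (2J+1)·Δ·N² = 1
  k=0: +1/(0!·1!·0!·2!·0!·0!) = 1/2
Σ = 1/2  ⇒  CG² = 1·1/2² = 1/4
CG = +√(1/4) = +0.500000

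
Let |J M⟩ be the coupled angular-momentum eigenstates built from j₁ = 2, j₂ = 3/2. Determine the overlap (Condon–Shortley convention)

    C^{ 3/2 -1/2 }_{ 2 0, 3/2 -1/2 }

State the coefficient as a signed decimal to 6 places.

−√(1/5) = -0.447214

j₁+j₂−J=2  J+j₁−j₂=2  J−j₁+j₂=1  j₁+j₂+J+1=6
(j₁±m₁, j₂±m₂, J±M) = (2,2,1,2,1,2)
P² = 16/45
sum k=0..1:
  [0] +1/4 = 1/4
  [1] −1/1 = -1
S = -3/4
C² = P²·S² = 1/5 ; C = -0.447214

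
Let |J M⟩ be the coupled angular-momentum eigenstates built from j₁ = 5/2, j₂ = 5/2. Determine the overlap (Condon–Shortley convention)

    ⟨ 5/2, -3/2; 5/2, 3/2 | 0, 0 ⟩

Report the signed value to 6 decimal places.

j₁+j₂−J=5  J+j₁−j₂=0  J−j₁+j₂=0  j₁+j₂+J+1=6
(j₁±m₁, j₂±m₂, J±M) = (1,4,4,1,0,0)
P² = 96
sum k=4..4:
  [4] +1/24 = 1/24
S = 1/24
C² = P²·S² = 1/6 ; C = +0.408248

+√(1/6) = +0.408248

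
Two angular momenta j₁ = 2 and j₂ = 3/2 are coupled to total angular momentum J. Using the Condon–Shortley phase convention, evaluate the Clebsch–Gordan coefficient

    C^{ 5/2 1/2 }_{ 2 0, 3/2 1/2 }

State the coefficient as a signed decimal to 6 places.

j₁+j₂−J=1  J+j₁−j₂=3  J−j₁+j₂=2  j₁+j₂+J+1=7
(j₁±m₁, j₂±m₂, J±M) = (2,2,2,1,3,2)
P² = 48/35
sum k=0..1:
  [0] +1/4 = 1/4
  [1] −1/2 = -1/2
S = -1/4
C² = P²·S² = 3/35 ; C = -0.292770

−√(3/35) = -0.292770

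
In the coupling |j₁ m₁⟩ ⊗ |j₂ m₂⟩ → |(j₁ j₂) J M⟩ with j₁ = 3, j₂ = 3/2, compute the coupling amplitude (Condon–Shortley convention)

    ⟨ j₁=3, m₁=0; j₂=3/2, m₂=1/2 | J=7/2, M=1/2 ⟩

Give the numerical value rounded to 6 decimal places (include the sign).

-0.308607  (= −√(2/21))

j₁+j₂−J=1  J+j₁−j₂=5  J−j₁+j₂=2  j₁+j₂+J+1=9
(j₁±m₁, j₂±m₂, J±M) = (3,3,2,1,4,3)
P² = 384/7
sum k=0..1:
  [0] +1/24 = 1/24
  [1] −1/12 = -1/12
S = -1/24
C² = P²·S² = 2/21 ; C = -0.308607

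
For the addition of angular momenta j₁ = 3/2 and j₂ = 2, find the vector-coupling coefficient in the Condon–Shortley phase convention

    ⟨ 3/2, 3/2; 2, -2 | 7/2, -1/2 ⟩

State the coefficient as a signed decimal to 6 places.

+√(1/35) ≈ +0.169031

j₁+j₂−J=0  J+j₁−j₂=3  J−j₁+j₂=4  j₁+j₂+J+1=8
(j₁±m₁, j₂±m₂, J±M) = (3,0,0,4,3,4)
P² = 20736/35
sum k=0..0:
  [0] +1/144 = 1/144
S = 1/144
C² = P²·S² = 1/35 ; C = +0.169031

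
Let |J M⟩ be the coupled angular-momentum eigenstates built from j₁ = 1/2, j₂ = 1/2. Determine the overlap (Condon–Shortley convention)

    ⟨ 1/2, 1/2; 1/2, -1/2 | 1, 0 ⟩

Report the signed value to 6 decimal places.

+0.707107

j₁+j₂−J=0  J+j₁−j₂=1  J−j₁+j₂=1  j₁+j₂+J+1=3
(j₁±m₁, j₂±m₂, J±M) = (1,0,0,1,1,1)
P² = 1/2
sum k=0..0:
  [0] +1/1 = 1
S = 1
C² = P²·S² = 1/2 ; C = +0.707107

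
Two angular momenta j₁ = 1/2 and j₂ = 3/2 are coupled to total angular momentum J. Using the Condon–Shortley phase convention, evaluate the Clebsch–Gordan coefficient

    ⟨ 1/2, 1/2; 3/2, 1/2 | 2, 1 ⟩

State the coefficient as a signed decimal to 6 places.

+√(3/4) ≈ +0.866025

triangle: 0!*1!*3!/5! = 6/120
(j±m)!: 1!*0!*2!*1!*3!*1! = 12
prefactor² = (2J+1)*Δ*N² = 3
  k=0: +1/(0!*0!*0!*2!*1!*1!) = 1/2
Σ = 1/2  ⇒  CG² = 3*1/2² = 3/4
CG = +√(3/4) = +0.866025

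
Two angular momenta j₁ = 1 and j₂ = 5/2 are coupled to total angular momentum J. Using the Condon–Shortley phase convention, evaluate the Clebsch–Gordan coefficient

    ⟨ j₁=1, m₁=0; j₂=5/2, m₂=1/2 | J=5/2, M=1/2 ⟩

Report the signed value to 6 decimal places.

triangle: 1!*1!*4!/7! = 24/5040
(j±m)!: 1!*1!*3!*2!*3!*2! = 144
prefactor² = (2J+1)*Δ*N² = 144/35
  k=0: +1/(0!*1!*1!*3!*0!*1!) = 1/6
  k=1: −1/(1!*0!*0!*2!*1!*2!) = -1/4
Σ = -1/12  ⇒  CG² = 144/35*(-1/12)² = 1/35
CG = −√(1/35) = -0.169031

-0.169031  (= −√(1/35))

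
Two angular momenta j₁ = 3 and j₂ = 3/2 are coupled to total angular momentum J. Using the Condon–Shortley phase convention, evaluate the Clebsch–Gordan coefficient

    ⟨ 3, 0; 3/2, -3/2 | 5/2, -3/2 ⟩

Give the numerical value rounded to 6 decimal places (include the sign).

√[6·2!4!1!/8! · 3!3!0!3!1!4!] = √(1296/35)
  +(−1)^0/∏(0,2,3,0,1,1)! = 1/12  (running 1/12)
⟨..|..⟩ = √(1296/35)·(1/12) = +0.507093

+0.507093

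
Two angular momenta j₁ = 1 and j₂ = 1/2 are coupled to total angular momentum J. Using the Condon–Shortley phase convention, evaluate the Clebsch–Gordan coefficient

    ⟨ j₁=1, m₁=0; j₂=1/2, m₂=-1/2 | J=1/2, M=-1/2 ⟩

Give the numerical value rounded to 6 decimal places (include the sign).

+√(1/3) ≈ +0.577350

j₁+j₂−J=1  J+j₁−j₂=1  J−j₁+j₂=0  j₁+j₂+J+1=3
(j₁±m₁, j₂±m₂, J±M) = (1,1,0,1,0,1)
P² = 1/3
sum k=0..0:
  [0] +1/1 = 1
S = 1
C² = P²·S² = 1/3 ; C = +0.577350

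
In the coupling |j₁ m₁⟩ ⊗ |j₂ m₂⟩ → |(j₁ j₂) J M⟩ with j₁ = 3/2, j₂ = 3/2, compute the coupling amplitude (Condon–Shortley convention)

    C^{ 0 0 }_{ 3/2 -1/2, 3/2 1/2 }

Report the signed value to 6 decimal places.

j₁+j₂−J=3  J+j₁−j₂=0  J−j₁+j₂=0  j₁+j₂+J+1=4
(j₁±m₁, j₂±m₂, J±M) = (1,2,2,1,0,0)
P² = 1
sum k=2..2:
  [2] +1/2 = 1/2
S = 1/2
C² = P²·S² = 1/4 ; C = +0.500000

+√(1/4) ≈ +0.500000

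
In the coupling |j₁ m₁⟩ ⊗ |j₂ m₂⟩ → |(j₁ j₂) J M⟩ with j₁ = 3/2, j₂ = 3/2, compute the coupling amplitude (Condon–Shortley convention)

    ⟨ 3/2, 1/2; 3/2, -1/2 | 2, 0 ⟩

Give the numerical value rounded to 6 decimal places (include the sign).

j₁+j₂−J=1  J+j₁−j₂=2  J−j₁+j₂=2  j₁+j₂+J+1=6
(j₁±m₁, j₂±m₂, J±M) = (2,1,1,2,2,2)
P² = 4/9
sum k=0..1:
  [0] +1/1 = 1
  [1] −1/4 = -1/4
S = 3/4
C² = P²·S² = 1/4 ; C = +0.500000

+√(1/4) = +0.500000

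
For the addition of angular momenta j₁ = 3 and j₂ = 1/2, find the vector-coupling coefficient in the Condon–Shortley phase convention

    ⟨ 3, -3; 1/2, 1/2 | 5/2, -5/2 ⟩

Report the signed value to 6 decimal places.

triangle: 1!·5!·0!/7! = 120/5040
(j±m)!: 0!·6!·1!·0!·0!·5! = 86400
prefactor² = (2J+1)·Δ·N² = 86400/7
  k=1: −1/(1!·0!·5!·0!·0!·0!) = -1/120
Σ = -1/120  ⇒  CG² = 86400/7·(-1/120)² = 6/7
CG = −√(6/7) = -0.925820

-0.925820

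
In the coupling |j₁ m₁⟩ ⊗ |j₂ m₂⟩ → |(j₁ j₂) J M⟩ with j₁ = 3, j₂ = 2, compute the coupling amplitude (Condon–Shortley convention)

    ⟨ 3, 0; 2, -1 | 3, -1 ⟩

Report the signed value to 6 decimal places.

√[7·2!4!2!/9! · 3!3!1!3!2!4!] = √(96/5)
  +(−1)^0/∏(0,2,3,1,1,1)! = 1/12  (running 1/12)
  +(−1)^1/∏(1,1,2,0,2,2)! = -1/8  (running -1/24)
⟨..|..⟩ = √(96/5)·(-1/24) = -0.182574

−√(1/30) = -0.182574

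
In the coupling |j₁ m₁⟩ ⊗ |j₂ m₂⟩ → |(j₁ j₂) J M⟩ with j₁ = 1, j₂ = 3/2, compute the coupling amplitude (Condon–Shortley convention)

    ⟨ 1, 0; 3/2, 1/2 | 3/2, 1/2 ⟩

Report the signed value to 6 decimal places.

√[4·1!1!2!/5! · 1!1!2!1!2!1!] = √(4/15)
  +(−1)^0/∏(0,1,1,2,0,0)! = 1/2  (running 1/2)
  +(−1)^1/∏(1,0,0,1,1,1)! = -1  (running -1/2)
⟨..|..⟩ = √(4/15)·(-1/2) = -0.258199

-0.258199  (= −√(1/15))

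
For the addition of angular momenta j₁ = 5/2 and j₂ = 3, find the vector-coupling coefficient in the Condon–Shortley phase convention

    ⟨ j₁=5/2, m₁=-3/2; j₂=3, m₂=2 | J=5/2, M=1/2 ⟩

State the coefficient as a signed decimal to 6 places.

√[6·3!2!3!/9! · 1!4!5!1!3!2!] = √(288/7)
  +(−1)^2/∏(2,1,2,3,0,0)! = 1/24  (running 1/24)
  +(−1)^3/∏(3,0,1,2,1,1)! = -1/12  (running -1/24)
⟨..|..⟩ = √(288/7)·(-1/24) = -0.267261

−√(1/14) = -0.267261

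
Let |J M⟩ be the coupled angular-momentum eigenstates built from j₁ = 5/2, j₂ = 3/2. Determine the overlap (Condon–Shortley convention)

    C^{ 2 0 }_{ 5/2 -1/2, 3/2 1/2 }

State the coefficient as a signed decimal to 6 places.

−√(1/14) = -0.267261

triangle: 2!*3!*1!/7! = 12/5040
(j±m)!: 2!*3!*2!*1!*2!*2! = 96
prefactor² = (2J+1)*Δ*N² = 8/7
  k=1: −1/(1!*1!*2!*1!*1!*0!) = -1/2
  k=2: +1/(2!*0!*1!*0!*2!*1!) = 1/4
Σ = -1/4  ⇒  CG² = 8/7*(-1/4)² = 1/14
CG = −√(1/14) = -0.267261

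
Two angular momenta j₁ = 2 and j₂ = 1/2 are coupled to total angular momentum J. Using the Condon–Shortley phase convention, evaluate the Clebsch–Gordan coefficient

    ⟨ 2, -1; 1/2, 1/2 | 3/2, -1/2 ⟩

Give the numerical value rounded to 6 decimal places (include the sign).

j₁+j₂−J=1  J+j₁−j₂=3  J−j₁+j₂=0  j₁+j₂+J+1=5
(j₁±m₁, j₂±m₂, J±M) = (1,3,1,0,1,2)
P² = 12/5
sum k=1..1:
  [1] −1/2 = -1/2
S = -1/2
C² = P²·S² = 3/5 ; C = -0.774597

-0.774597  (= −√(3/5))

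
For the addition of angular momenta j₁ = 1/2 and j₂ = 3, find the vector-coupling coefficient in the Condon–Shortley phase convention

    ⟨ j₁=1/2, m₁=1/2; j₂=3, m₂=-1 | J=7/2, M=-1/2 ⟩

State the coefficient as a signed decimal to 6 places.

√[8·0!1!6!/8! · 1!0!2!4!3!4!] = √(6912/7)
  +(−1)^0/∏(0,0,0,2,1,4)! = 1/48  (running 1/48)
⟨..|..⟩ = √(6912/7)·(1/48) = +0.654654

+√(3/7) ≈ +0.654654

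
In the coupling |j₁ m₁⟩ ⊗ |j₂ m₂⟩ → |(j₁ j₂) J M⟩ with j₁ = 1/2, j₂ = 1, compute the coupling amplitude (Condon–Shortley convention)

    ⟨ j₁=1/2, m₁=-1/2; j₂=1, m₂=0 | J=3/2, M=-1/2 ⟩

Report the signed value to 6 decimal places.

+0.816497  (= +√(2/3))

triangle: 0!×1!×2!/4! = 2/24
(j±m)!: 0!×1!×1!×1!×1!×2! = 2
prefactor² = (2J+1)×Δ×N² = 2/3
  k=0: +1/(0!×0!×1!×1!×0!×1!) = 1
Σ = 1  ⇒  CG² = 2/3×1² = 2/3
CG = +√(2/3) = +0.816497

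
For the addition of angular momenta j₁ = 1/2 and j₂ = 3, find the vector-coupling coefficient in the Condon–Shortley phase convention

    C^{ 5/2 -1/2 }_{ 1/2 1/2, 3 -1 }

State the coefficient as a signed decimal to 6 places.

j₁+j₂−J=1  J+j₁−j₂=0  J−j₁+j₂=5  j₁+j₂+J+1=7
(j₁±m₁, j₂±m₂, J±M) = (1,0,2,4,2,3)
P² = 576/7
sum k=0..0:
  [0] +1/12 = 1/12
S = 1/12
C² = P²·S² = 4/7 ; C = +0.755929

+0.755929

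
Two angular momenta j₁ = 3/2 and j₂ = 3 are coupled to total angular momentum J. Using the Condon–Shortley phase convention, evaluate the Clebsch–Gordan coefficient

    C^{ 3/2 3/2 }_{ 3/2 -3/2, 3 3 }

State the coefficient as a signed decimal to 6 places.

√[4·3!0!3!/7! · 0!3!6!0!3!0!] = √(5184/7)
  +(−1)^3/∏(3,0,0,3,0,0)! = -1/36  (running -1/36)
⟨..|..⟩ = √(5184/7)·(-1/36) = -0.755929

-0.755929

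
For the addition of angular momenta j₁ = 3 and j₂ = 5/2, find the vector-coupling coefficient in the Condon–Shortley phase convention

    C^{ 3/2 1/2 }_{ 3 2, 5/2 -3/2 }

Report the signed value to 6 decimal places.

−√(1/21) = -0.218218

triangle: 4!×2!×1!/8! = 48/40320
(j±m)!: 5!×1!×1!×4!×2!×1! = 5760
prefactor² = (2J+1)×Δ×N² = 192/7
  k=0: +1/(0!×4!×1!×1!×1!×0!) = 1/24
  k=1: −1/(1!×3!×0!×0!×2!×1!) = -1/12
Σ = -1/24  ⇒  CG² = 192/7×(-1/24)² = 1/21
CG = −√(1/21) = -0.218218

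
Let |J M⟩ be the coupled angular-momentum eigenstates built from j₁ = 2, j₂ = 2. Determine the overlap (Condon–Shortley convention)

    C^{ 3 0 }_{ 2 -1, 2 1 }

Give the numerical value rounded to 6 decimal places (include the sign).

-0.632456  (= −√(2/5))

√[7·1!3!3!/8! · 1!3!3!1!3!3!] = √(81/10)
  +(−1)^0/∏(0,1,3,3,0,0)! = 1/36  (running 1/36)
  +(−1)^1/∏(1,0,2,2,1,1)! = -1/4  (running -2/9)
⟨..|..⟩ = √(81/10)·(-2/9) = -0.632456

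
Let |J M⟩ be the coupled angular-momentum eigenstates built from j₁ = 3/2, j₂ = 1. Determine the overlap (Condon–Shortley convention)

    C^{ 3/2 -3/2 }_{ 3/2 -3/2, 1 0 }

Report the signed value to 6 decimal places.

j₁+j₂−J=1  J+j₁−j₂=2  J−j₁+j₂=1  j₁+j₂+J+1=5
(j₁±m₁, j₂±m₂, J±M) = (0,3,1,1,0,3)
P² = 12/5
sum k=1..1:
  [1] −1/2 = -1/2
S = -1/2
C² = P²·S² = 3/5 ; C = -0.774597

−√(3/5) = -0.774597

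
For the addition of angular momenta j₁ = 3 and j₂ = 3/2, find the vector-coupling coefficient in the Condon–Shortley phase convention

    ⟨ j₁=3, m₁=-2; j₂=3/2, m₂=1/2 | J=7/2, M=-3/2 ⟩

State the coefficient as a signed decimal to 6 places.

-0.654654

j₁+j₂−J=1  J+j₁−j₂=5  J−j₁+j₂=2  j₁+j₂+J+1=9
(j₁±m₁, j₂±m₂, J±M) = (1,5,2,1,2,5)
P² = 6400/21
sum k=0..1:
  [0] +1/240 = 1/240
  [1] −1/24 = -1/24
S = -3/80
C² = P²·S² = 3/7 ; C = -0.654654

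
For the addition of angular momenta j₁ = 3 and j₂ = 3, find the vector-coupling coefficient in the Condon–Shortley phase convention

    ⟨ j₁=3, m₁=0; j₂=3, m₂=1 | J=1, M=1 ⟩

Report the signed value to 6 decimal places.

−√(3/14) = -0.462910

j₁+j₂−J=5  J+j₁−j₂=1  J−j₁+j₂=1  j₁+j₂+J+1=8
(j₁±m₁, j₂±m₂, J±M) = (3,3,4,2,2,0)
P² = 216/7
sum k=3..3:
  [3] −1/12 = -1/12
S = -1/12
C² = P²·S² = 3/14 ; C = -0.462910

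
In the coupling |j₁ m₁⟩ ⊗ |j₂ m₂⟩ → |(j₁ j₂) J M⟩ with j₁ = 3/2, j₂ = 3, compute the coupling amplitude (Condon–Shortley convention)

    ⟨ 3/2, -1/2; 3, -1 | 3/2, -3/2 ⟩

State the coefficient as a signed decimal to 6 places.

triangle: 3!×0!×3!/7! = 36/5040
(j±m)!: 1!×2!×2!×4!×0!×3! = 576
prefactor² = (2J+1)×Δ×N² = 576/35
  k=2: +1/(2!×1!×0!×0!×0!×3!) = 1/12
Σ = 1/12  ⇒  CG² = 576/35×1/12² = 4/35
CG = +√(4/35) = +0.338062

+0.338062  (= +√(4/35))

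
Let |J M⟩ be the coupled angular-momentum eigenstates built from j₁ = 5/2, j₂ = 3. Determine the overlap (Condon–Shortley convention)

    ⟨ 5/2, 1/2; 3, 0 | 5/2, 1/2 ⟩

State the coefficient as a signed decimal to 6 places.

j₁+j₂−J=3  J+j₁−j₂=2  J−j₁+j₂=3  j₁+j₂+J+1=9
(j₁±m₁, j₂±m₂, J±M) = (3,2,3,3,3,2)
P² = 216/35
sum k=0..2:
  [0] +1/72 = 1/72
  [1] −1/4 = -1/4
  [2] +1/8 = 1/8
S = -1/9
C² = P²·S² = 8/105 ; C = -0.276026

−√(8/105) = -0.276026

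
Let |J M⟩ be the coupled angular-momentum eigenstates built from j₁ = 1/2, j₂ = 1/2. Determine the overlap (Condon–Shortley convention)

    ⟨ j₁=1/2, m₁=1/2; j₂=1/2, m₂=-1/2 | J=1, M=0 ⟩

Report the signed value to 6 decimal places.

+0.707107

triangle: 0!·1!·1!/3! = 1/6
(j±m)!: 1!·0!·0!·1!·1!·1! = 1
prefactor² = (2J+1)·Δ·N² = 1/2
  k=0: +1/(0!·0!·0!·0!·1!·1!) = 1
Σ = 1  ⇒  CG² = 1/2·1² = 1/2
CG = +√(1/2) = +0.707107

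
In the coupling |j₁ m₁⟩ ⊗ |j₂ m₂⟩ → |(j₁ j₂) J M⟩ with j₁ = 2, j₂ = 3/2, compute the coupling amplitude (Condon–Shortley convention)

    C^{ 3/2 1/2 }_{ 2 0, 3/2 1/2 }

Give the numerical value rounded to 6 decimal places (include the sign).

√[4·2!2!1!/6! · 2!2!2!1!2!1!] = √(16/45)
  +(−1)^1/∏(1,1,1,1,1,0)! = -1  (running -1)
  +(−1)^2/∏(2,0,0,0,2,1)! = 1/4  (running -3/4)
⟨..|..⟩ = √(16/45)·(-3/4) = -0.447214

−√(1/5) = -0.447214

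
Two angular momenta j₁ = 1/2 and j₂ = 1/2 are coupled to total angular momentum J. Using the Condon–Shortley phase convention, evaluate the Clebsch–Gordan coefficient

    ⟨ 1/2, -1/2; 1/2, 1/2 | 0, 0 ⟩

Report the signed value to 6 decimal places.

triangle: 1!·0!·0!/2! = 1/2
(j±m)!: 0!·1!·1!·0!·0!·0! = 1
prefactor² = (2J+1)·Δ·N² = 1/2
  k=1: −1/(1!·0!·0!·0!·0!·0!) = -1
Σ = -1  ⇒  CG² = 1/2·(-1)² = 1/2
CG = −√(1/2) = -0.707107

-0.707107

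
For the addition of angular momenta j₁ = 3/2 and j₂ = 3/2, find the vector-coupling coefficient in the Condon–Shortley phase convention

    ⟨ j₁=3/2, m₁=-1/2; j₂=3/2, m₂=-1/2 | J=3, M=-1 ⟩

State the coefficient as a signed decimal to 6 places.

+0.774597

j₁+j₂−J=0  J+j₁−j₂=3  J−j₁+j₂=3  j₁+j₂+J+1=7
(j₁±m₁, j₂±m₂, J±M) = (1,2,1,2,2,4)
P² = 48/5
sum k=0..0:
  [0] +1/4 = 1/4
S = 1/4
C² = P²·S² = 3/5 ; C = +0.774597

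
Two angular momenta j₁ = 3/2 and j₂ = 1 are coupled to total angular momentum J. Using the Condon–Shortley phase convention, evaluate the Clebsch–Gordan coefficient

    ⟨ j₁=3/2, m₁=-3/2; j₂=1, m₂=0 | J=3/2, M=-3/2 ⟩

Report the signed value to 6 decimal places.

-0.774597

√[4·1!2!1!/5! · 0!3!1!1!0!3!] = √(12/5)
  +(−1)^1/∏(1,0,2,0,0,1)! = -1/2  (running -1/2)
⟨..|..⟩ = √(12/5)·(-1/2) = -0.774597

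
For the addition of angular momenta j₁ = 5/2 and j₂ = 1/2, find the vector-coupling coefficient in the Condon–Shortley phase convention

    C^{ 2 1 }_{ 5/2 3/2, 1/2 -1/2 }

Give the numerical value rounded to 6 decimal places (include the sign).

j₁+j₂−J=1  J+j₁−j₂=4  J−j₁+j₂=0  j₁+j₂+J+1=6
(j₁±m₁, j₂±m₂, J±M) = (4,1,0,1,3,1)
P² = 24
sum k=0..0:
  [0] +1/6 = 1/6
S = 1/6
C² = P²·S² = 2/3 ; C = +0.816497

+√(2/3) = +0.816497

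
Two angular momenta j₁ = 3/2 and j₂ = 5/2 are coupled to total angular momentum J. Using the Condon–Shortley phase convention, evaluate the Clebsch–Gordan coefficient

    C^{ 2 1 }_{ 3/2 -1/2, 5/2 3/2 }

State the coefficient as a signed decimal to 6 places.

+√(1/42) ≈ +0.154303

√[5·2!1!3!/7! · 1!2!4!1!3!1!] = √(24/7)
  +(−1)^1/∏(1,1,1,3,0,0)! = -1/6  (running -1/6)
  +(−1)^2/∏(2,0,0,2,1,1)! = 1/4  (running 1/12)
⟨..|..⟩ = √(24/7)·(1/12) = +0.154303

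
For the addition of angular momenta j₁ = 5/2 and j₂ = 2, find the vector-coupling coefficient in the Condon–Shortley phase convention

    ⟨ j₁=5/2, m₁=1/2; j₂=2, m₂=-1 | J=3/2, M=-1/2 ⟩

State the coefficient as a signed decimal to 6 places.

-0.487950

triangle: 3!*2!*1!/7! = 12/5040
(j±m)!: 3!*2!*1!*3!*1!*2! = 144
prefactor² = (2J+1)*Δ*N² = 48/35
  k=0: +1/(0!*3!*2!*1!*0!*0!) = 1/12
  k=1: −1/(1!*2!*1!*0!*1!*1!) = -1/2
Σ = -5/12  ⇒  CG² = 48/35*(-5/12)² = 5/21
CG = −√(5/21) = -0.487950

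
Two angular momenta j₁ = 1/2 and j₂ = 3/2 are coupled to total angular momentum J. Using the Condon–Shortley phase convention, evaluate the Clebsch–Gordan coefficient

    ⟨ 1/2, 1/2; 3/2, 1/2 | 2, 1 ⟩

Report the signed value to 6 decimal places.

+0.866025

√[5·0!1!3!/5! · 1!0!2!1!3!1!] = √(3)
  +(−1)^0/∏(0,0,0,2,1,1)! = 1/2  (running 1/2)
⟨..|..⟩ = √(3)·(1/2) = +0.866025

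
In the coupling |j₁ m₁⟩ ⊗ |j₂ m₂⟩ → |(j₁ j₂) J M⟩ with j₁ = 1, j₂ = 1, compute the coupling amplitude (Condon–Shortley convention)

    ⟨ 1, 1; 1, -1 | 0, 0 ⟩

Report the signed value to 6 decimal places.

j₁+j₂−J=2  J+j₁−j₂=0  J−j₁+j₂=0  j₁+j₂+J+1=3
(j₁±m₁, j₂±m₂, J±M) = (2,0,0,2,0,0)
P² = 4/3
sum k=0..0:
  [0] +1/2 = 1/2
S = 1/2
C² = P²·S² = 1/3 ; C = +0.577350

+√(1/3) ≈ +0.577350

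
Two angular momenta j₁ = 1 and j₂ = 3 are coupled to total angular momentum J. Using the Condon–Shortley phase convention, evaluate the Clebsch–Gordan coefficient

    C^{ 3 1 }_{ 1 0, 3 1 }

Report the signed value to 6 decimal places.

√[7·1!1!5!/8! · 1!1!4!2!4!2!] = √(48)
  +(−1)^0/∏(0,1,1,4,0,1)! = 1/24  (running 1/24)
  +(−1)^1/∏(1,0,0,3,1,2)! = -1/12  (running -1/24)
⟨..|..⟩ = √(48)·(-1/24) = -0.288675

-0.288675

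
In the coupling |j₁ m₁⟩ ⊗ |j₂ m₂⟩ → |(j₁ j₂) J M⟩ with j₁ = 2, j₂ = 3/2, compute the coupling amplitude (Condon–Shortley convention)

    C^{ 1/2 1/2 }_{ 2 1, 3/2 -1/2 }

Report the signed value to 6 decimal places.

-0.547723

√[2·3!1!0!/5! · 3!1!1!2!1!0!] = √(6/5)
  +(−1)^1/∏(1,2,0,0,1,0)! = -1/2  (running -1/2)
⟨..|..⟩ = √(6/5)·(-1/2) = -0.547723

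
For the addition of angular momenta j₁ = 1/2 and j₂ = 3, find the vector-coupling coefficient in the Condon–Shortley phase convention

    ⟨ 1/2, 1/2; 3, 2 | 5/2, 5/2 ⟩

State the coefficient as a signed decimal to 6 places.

j₁+j₂−J=1  J+j₁−j₂=0  J−j₁+j₂=5  j₁+j₂+J+1=7
(j₁±m₁, j₂±m₂, J±M) = (1,0,5,1,5,0)
P² = 14400/7
sum k=0..0:
  [0] +1/120 = 1/120
S = 1/120
C² = P²·S² = 1/7 ; C = +0.377964

+0.377964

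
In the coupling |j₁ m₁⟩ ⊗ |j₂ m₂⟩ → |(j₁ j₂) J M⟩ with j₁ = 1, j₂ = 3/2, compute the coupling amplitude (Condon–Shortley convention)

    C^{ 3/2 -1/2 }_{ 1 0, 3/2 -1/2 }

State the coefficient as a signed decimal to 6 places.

j₁+j₂−J=1  J+j₁−j₂=1  J−j₁+j₂=2  j₁+j₂+J+1=5
(j₁±m₁, j₂±m₂, J±M) = (1,1,1,2,1,2)
P² = 4/15
sum k=0..1:
  [0] +1/1 = 1
  [1] −1/2 = -1/2
S = 1/2
C² = P²·S² = 1/15 ; C = +0.258199

+0.258199  (= +√(1/15))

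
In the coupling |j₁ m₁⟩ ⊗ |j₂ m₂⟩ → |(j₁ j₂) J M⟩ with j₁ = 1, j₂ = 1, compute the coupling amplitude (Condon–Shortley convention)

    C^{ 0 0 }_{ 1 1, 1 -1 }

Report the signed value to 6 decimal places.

triangle: 2!·0!·0!/3! = 2/6
(j±m)!: 2!·0!·0!·2!·0!·0! = 4
prefactor² = (2J+1)·Δ·N² = 4/3
  k=0: +1/(0!·2!·0!·0!·0!·0!) = 1/2
Σ = 1/2  ⇒  CG² = 4/3·1/2² = 1/3
CG = +√(1/3) = +0.577350

+√(1/3) = +0.577350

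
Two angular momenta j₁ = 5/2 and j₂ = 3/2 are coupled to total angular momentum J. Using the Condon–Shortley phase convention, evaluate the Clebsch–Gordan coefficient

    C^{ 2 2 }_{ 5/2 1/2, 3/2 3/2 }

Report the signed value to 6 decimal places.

√[5·2!3!1!/7! · 3!2!3!0!4!0!] = √(144/7)
  +(−1)^2/∏(2,0,0,1,3,0)! = 1/12  (running 1/12)
⟨..|..⟩ = √(144/7)·(1/12) = +0.377964

+√(1/7) ≈ +0.377964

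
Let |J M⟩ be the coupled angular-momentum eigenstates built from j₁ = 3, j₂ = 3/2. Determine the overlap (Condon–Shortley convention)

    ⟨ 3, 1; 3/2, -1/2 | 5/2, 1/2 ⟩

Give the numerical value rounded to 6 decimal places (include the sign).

-0.119523

√[6·2!4!1!/8! · 4!2!1!2!3!2!] = √(288/35)
  +(−1)^0/∏(0,2,2,1,2,0)! = 1/8  (running 1/8)
  +(−1)^1/∏(1,1,1,0,3,1)! = -1/6  (running -1/24)
⟨..|..⟩ = √(288/35)·(-1/24) = -0.119523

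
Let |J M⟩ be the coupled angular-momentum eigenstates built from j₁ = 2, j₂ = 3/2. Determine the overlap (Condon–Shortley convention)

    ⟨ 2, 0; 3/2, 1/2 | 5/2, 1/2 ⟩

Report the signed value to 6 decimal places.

−√(3/35) ≈ -0.292770

triangle: 1!*3!*2!/7! = 12/5040
(j±m)!: 2!*2!*2!*1!*3!*2! = 96
prefactor² = (2J+1)*Δ*N² = 48/35
  k=0: +1/(0!*1!*2!*2!*1!*0!) = 1/4
  k=1: −1/(1!*0!*1!*1!*2!*1!) = -1/2
Σ = -1/4  ⇒  CG² = 48/35*(-1/4)² = 3/35
CG = −√(3/35) = -0.292770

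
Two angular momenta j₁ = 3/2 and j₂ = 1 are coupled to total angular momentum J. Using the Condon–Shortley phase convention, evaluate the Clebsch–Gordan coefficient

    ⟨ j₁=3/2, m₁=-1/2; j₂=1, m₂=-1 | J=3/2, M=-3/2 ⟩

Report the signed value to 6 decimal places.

+√(2/5) ≈ +0.632456

triangle: 1!·2!·1!/5! = 2/120
(j±m)!: 1!·2!·0!·2!·0!·3! = 24
prefactor² = (2J+1)·Δ·N² = 8/5
  k=0: +1/(0!·1!·2!·0!·0!·1!) = 1/2
Σ = 1/2  ⇒  CG² = 8/5·1/2² = 2/5
CG = +√(2/5) = +0.632456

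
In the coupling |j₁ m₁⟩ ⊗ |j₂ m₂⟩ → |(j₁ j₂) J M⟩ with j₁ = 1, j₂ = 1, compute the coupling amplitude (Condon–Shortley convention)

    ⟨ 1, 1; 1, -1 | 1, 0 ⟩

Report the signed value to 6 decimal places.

+0.707107  (= +√(1/2))

triangle: 1!×1!×1!/4! = 1/24
(j±m)!: 2!×0!×0!×2!×1!×1! = 4
prefactor² = (2J+1)×Δ×N² = 1/2
  k=0: +1/(0!×1!×0!×0!×1!×1!) = 1
Σ = 1  ⇒  CG² = 1/2×1² = 1/2
CG = +√(1/2) = +0.707107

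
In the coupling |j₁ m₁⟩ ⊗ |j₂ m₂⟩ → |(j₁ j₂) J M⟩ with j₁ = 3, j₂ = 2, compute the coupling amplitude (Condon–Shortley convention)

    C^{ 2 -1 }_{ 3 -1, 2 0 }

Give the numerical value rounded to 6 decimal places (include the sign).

+√(1/7) = +0.377964

√[5·3!3!1!/8! · 2!4!2!2!1!3!] = √(36/7)
  +(−1)^1/∏(1,2,3,1,0,0)! = -1/12  (running -1/12)
  +(−1)^2/∏(2,1,2,0,1,1)! = 1/4  (running 1/6)
⟨..|..⟩ = √(36/7)·(1/6) = +0.377964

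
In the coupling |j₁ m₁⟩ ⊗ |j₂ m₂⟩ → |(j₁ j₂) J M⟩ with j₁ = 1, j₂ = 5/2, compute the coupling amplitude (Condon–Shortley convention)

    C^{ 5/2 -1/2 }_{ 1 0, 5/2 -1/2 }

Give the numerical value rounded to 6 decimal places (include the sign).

+0.169031  (= +√(1/35))

√[6·1!1!4!/7! · 1!1!2!3!2!3!] = √(144/35)
  +(−1)^0/∏(0,1,1,2,0,2)! = 1/4  (running 1/4)
  +(−1)^1/∏(1,0,0,1,1,3)! = -1/6  (running 1/12)
⟨..|..⟩ = √(144/35)·(1/12) = +0.169031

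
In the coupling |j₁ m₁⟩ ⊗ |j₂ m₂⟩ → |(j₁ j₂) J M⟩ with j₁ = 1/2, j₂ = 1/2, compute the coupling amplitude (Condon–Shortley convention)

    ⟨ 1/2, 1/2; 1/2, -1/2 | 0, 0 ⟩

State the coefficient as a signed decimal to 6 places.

+0.707107  (= +√(1/2))

j₁+j₂−J=1  J+j₁−j₂=0  J−j₁+j₂=0  j₁+j₂+J+1=2
(j₁±m₁, j₂±m₂, J±M) = (1,0,0,1,0,0)
P² = 1/2
sum k=0..0:
  [0] +1/1 = 1
S = 1
C² = P²·S² = 1/2 ; C = +0.707107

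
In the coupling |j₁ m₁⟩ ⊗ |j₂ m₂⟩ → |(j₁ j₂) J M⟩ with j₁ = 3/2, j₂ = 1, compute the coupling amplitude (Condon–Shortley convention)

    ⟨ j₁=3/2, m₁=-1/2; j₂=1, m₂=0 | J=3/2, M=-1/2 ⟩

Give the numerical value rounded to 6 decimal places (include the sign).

-0.258199

triangle: 1!×2!×1!/5! = 2/120
(j±m)!: 1!×2!×1!×1!×1!×2! = 4
prefactor² = (2J+1)×Δ×N² = 4/15
  k=0: +1/(0!×1!×2!×1!×0!×0!) = 1/2
  k=1: −1/(1!×0!×1!×0!×1!×1!) = -1
Σ = -1/2  ⇒  CG² = 4/15×(-1/2)² = 1/15
CG = −√(1/15) = -0.258199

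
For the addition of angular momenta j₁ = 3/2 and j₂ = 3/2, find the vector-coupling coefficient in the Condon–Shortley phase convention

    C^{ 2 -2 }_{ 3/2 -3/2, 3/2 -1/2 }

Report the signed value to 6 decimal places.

−√(1/2) = -0.707107

triangle: 1!*2!*2!/6! = 4/720
(j±m)!: 0!*3!*1!*2!*0!*4! = 288
prefactor² = (2J+1)*Δ*N² = 8
  k=1: −1/(1!*0!*2!*0!*0!*2!) = -1/4
Σ = -1/4  ⇒  CG² = 8*(-1/4)² = 1/2
CG = −√(1/2) = -0.707107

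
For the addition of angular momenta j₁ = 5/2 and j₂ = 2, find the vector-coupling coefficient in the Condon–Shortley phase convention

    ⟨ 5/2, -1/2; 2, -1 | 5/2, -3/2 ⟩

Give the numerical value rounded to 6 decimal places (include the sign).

-0.414039

triangle: 2!·3!·2!/8! = 24/40320
(j±m)!: 2!·3!·1!·3!·1!·4! = 1728
prefactor² = (2J+1)·Δ·N² = 216/35
  k=0: +1/(0!·2!·3!·1!·0!·1!) = 1/12
  k=1: −1/(1!·1!·2!·0!·1!·2!) = -1/4
Σ = -1/6  ⇒  CG² = 216/35·(-1/6)² = 6/35
CG = −√(6/35) = -0.414039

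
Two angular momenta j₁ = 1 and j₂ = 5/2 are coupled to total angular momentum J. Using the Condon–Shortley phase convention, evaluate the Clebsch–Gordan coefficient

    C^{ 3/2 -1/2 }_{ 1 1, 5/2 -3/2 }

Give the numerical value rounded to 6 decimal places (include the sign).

+0.632456

j₁+j₂−J=2  J+j₁−j₂=0  J−j₁+j₂=3  j₁+j₂+J+1=6
(j₁±m₁, j₂±m₂, J±M) = (2,0,1,4,1,2)
P² = 32/5
sum k=0..0:
  [0] +1/4 = 1/4
S = 1/4
C² = P²·S² = 2/5 ; C = +0.632456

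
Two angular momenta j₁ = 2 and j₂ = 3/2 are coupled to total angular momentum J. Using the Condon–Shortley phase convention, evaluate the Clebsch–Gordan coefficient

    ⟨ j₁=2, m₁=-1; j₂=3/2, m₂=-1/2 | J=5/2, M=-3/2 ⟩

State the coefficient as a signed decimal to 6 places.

-0.169031  (= −√(1/35))

j₁+j₂−J=1  J+j₁−j₂=3  J−j₁+j₂=2  j₁+j₂+J+1=7
(j₁±m₁, j₂±m₂, J±M) = (1,3,1,2,1,4)
P² = 144/35
sum k=0..1:
  [0] +1/6 = 1/6
  [1] −1/4 = -1/4
S = -1/12
C² = P²·S² = 1/35 ; C = -0.169031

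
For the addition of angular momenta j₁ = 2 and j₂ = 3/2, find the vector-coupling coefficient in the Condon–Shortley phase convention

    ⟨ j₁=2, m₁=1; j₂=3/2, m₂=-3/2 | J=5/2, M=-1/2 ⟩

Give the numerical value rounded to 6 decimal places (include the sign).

√[6·1!3!2!/7! · 3!1!0!3!2!3!] = √(216/35)
  +(−1)^0/∏(0,1,1,0,2,2)! = 1/4  (running 1/4)
⟨..|..⟩ = √(216/35)·(1/4) = +0.621059

+√(27/70) = +0.621059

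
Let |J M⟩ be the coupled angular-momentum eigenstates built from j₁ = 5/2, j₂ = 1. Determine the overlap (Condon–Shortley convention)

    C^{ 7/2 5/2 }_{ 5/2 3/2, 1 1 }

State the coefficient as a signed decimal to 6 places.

triangle: 0!*5!*2!/8! = 240/40320
(j±m)!: 4!*1!*2!*0!*6!*1! = 34560
prefactor² = (2J+1)*Δ*N² = 11520/7
  k=0: +1/(0!*0!*1!*2!*4!*0!) = 1/48
Σ = 1/48  ⇒  CG² = 11520/7*1/48² = 5/7
CG = +√(5/7) = +0.845154

+0.845154  (= +√(5/7))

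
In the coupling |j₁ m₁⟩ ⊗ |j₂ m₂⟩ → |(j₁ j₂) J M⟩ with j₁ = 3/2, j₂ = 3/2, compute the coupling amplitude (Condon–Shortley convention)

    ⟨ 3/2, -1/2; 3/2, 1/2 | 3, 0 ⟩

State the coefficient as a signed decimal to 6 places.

triangle: 0!×3!×3!/7! = 36/5040
(j±m)!: 1!×2!×2!×1!×3!×3! = 144
prefactor² = (2J+1)×Δ×N² = 36/5
  k=0: +1/(0!×0!×2!×2!×1!×1!) = 1/4
Σ = 1/4  ⇒  CG² = 36/5×1/4² = 9/20
CG = +√(9/20) = +0.670820

+√(9/20) = +0.670820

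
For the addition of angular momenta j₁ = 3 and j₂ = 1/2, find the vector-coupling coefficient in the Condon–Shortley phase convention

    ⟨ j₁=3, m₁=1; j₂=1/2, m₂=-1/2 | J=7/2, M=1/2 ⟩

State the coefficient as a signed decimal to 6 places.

+0.654654  (= +√(3/7))

triangle: 0!×6!×1!/8! = 720/40320
(j±m)!: 4!×2!×0!×1!×4!×3! = 6912
prefactor² = (2J+1)×Δ×N² = 6912/7
  k=0: +1/(0!×0!×2!×0!×4!×1!) = 1/48
Σ = 1/48  ⇒  CG² = 6912/7×1/48² = 3/7
CG = +√(3/7) = +0.654654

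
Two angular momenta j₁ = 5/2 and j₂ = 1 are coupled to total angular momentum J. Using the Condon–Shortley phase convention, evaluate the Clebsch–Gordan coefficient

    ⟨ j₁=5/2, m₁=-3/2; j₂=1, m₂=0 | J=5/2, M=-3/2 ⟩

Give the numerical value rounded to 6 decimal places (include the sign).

−√(9/35) ≈ -0.507093

√[6·1!4!1!/7! · 1!4!1!1!1!4!] = √(576/35)
  +(−1)^0/∏(0,1,4,1,0,0)! = 1/24  (running 1/24)
  +(−1)^1/∏(1,0,3,0,1,1)! = -1/6  (running -1/8)
⟨..|..⟩ = √(576/35)·(-1/8) = -0.507093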